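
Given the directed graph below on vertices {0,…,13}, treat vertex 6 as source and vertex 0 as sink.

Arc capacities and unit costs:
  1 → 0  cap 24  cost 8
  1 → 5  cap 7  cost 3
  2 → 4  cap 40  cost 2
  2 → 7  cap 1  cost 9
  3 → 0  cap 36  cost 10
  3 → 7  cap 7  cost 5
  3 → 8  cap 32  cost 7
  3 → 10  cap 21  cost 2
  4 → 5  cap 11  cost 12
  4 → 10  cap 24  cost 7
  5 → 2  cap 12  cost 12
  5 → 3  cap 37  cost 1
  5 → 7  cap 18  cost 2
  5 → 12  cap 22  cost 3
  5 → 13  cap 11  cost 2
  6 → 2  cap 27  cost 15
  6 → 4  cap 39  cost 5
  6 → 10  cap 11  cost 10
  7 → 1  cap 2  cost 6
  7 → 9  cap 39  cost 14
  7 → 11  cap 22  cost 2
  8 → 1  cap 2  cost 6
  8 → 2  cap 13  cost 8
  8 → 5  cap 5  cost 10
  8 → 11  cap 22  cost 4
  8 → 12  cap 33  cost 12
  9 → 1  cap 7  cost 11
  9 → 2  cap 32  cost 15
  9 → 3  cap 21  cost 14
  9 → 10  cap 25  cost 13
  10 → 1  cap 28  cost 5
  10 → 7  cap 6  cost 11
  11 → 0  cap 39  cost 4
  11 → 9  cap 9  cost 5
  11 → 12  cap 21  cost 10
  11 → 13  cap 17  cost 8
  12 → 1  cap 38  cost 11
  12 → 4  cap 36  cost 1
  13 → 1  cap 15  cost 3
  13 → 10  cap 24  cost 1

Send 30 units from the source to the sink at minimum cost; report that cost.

Minimum cost for 30 units: 728

shortest-cost path #1: 6→10→1→0 push 11 @ unit cost 23 (adds 253)
shortest-cost path #2: 6→4→5→7→11→0 push 11 @ unit cost 25 (adds 275)
shortest-cost path #3: 6→4→10→1→0 push 8 @ unit cost 25 (adds 200)
total cost = 728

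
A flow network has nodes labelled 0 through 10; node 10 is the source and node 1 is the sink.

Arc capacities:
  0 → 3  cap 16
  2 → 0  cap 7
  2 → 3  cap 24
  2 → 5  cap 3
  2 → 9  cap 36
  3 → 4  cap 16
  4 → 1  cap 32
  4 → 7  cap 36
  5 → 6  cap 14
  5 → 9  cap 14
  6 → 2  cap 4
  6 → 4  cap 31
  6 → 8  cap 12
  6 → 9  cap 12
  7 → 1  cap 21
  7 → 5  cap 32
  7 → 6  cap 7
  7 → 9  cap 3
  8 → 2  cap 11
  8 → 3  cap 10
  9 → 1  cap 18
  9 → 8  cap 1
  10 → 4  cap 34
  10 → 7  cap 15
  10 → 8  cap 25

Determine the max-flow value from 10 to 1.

augment #1: 10→4→1 bottleneck 32, total now 32
augment #2: 10→7→1 bottleneck 15, total now 47
augment #3: 10→4→7→1 bottleneck 2, total now 49
augment #4: 10→8→2→9→1 bottleneck 11, total now 60
augment #5: 10→8→3→4→7→1 bottleneck 4, total now 64
augment #6: 10→8→3→4→7→9→1 bottleneck 3, total now 67
augment #7: 10→8→3→4→7→5→9→1 bottleneck 3, total now 70

Maximum flow value: 70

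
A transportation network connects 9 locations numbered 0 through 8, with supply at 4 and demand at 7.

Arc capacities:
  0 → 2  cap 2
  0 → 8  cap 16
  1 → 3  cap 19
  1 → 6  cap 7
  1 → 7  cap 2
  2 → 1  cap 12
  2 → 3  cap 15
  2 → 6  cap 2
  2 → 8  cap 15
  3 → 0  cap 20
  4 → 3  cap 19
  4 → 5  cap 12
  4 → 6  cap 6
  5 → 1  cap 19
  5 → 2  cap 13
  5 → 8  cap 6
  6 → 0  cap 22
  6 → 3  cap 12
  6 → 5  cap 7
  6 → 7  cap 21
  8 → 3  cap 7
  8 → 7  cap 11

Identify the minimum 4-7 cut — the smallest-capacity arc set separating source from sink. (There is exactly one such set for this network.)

Min-cut arcs: {(1,6), (1,7), (2,6), (4,6), (8,7)} (total capacity 28)

augment #1: 4→6→7 push 6
augment #2: 4→5→1→7 push 2
augment #3: 4→5→8→7 push 6
augment #4: 4→3→0→8→7 push 5
augment #5: 4→5→1→6→7 push 4
augment #6: 4→3→0→2→6→7 push 2
augment #7: 4→3→0→8→5→1→6→7 push 3
max flow = 28; residual-reachable set from 4 gives S-side
cut edges (S→T): {(1,6), (1,7), (2,6), (4,6), (8,7)} total cap 28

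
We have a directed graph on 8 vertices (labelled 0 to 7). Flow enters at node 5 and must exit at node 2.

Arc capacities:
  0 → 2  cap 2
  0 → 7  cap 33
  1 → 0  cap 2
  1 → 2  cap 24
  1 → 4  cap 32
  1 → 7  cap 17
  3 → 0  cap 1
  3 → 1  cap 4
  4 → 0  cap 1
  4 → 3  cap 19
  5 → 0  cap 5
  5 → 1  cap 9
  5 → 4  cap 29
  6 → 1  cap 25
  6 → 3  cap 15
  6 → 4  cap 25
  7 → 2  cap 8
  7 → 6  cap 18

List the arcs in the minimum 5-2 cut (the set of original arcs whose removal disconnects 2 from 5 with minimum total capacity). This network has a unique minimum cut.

Min-cut arcs: {(3,0), (3,1), (4,0), (5,0), (5,1)} (total capacity 20)

augment #1: 5→0→2 push 2
augment #2: 5→1→2 push 9
augment #3: 5→0→7→2 push 3
augment #4: 5→4→0→7→2 push 1
augment #5: 5→4→3→1→2 push 4
augment #6: 5→4→3→0→7→2 push 1
max flow = 20; residual-reachable set from 5 gives S-side
cut edges (S→T): {(3,0), (3,1), (4,0), (5,0), (5,1)} total cap 20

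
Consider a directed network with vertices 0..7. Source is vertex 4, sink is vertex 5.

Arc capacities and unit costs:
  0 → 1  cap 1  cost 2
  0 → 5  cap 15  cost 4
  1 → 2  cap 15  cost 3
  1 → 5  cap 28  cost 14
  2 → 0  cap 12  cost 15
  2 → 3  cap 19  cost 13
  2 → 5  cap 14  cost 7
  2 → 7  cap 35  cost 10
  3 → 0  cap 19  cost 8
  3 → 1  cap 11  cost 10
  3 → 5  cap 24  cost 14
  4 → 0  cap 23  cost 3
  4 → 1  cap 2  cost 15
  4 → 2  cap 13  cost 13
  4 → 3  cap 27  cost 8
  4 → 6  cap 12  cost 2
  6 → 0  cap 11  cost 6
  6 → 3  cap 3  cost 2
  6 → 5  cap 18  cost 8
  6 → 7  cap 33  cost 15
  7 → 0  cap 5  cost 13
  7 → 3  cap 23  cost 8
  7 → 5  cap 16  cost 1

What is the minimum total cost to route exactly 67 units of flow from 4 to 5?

shortest-cost path #1: 4→0→5 push 15 @ unit cost 7 (adds 105)
shortest-cost path #2: 4→6→5 push 12 @ unit cost 10 (adds 120)
shortest-cost path #3: 4→0→1→2→5 push 1 @ unit cost 15 (adds 15)
shortest-cost path #4: 4→2→5 push 13 @ unit cost 20 (adds 260)
shortest-cost path #5: 4→3→5 push 24 @ unit cost 22 (adds 528)
shortest-cost path #6: 4→1→5 push 2 @ unit cost 29 (adds 58)
total cost = 1086

Minimum cost for 67 units: 1086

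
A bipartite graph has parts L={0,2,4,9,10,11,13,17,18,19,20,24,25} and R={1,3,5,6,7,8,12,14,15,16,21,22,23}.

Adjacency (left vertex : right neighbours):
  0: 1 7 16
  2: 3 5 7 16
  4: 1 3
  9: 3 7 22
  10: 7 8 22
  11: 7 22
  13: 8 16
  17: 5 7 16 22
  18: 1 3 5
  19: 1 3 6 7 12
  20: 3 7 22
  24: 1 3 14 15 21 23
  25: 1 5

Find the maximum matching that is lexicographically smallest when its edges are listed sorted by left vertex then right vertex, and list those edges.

Lex-smallest maximum matching: {(0,1), (2,3), (9,7), (10,8), (11,22), (13,16), (17,5), (19,6), (24,14)}

|M| = 9 (so the lex-smallest maximum matching has 9 edges)
process left vertices in ascending order; for each, take the smallest-labelled available neighbour that still permits 9 edges overall, or leave it unmatched if none does
lex-smallest matching: {0-1, 2-3, 9-7, 10-8, 11-22, 13-16, 17-5, 19-6, 24-14}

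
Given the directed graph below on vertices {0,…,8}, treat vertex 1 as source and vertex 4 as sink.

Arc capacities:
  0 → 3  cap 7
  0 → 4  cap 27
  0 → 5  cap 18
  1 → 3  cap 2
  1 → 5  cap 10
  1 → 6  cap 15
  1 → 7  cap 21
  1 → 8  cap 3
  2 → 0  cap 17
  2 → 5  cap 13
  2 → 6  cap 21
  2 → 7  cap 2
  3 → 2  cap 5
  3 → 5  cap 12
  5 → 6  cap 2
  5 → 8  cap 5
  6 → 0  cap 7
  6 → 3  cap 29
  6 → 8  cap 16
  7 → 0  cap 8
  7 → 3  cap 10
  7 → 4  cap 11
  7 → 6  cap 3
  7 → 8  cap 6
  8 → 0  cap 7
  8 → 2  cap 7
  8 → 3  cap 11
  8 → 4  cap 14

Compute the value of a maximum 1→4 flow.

Maximum flow value: 48

augment #1: 1→7→4 bottleneck 11, total now 11
augment #2: 1→8→4 bottleneck 3, total now 14
augment #3: 1→5→8→4 bottleneck 5, total now 19
augment #4: 1→6→0→4 bottleneck 7, total now 26
augment #5: 1→6→8→4 bottleneck 6, total now 32
augment #6: 1→7→0→4 bottleneck 8, total now 40
augment #7: 1→3→2→0→4 bottleneck 2, total now 42
augment #8: 1→6→8→0→4 bottleneck 2, total now 44
augment #9: 1→7→8→0→4 bottleneck 2, total now 46
augment #10: 1→5→6→8→0→4 bottleneck 2, total now 48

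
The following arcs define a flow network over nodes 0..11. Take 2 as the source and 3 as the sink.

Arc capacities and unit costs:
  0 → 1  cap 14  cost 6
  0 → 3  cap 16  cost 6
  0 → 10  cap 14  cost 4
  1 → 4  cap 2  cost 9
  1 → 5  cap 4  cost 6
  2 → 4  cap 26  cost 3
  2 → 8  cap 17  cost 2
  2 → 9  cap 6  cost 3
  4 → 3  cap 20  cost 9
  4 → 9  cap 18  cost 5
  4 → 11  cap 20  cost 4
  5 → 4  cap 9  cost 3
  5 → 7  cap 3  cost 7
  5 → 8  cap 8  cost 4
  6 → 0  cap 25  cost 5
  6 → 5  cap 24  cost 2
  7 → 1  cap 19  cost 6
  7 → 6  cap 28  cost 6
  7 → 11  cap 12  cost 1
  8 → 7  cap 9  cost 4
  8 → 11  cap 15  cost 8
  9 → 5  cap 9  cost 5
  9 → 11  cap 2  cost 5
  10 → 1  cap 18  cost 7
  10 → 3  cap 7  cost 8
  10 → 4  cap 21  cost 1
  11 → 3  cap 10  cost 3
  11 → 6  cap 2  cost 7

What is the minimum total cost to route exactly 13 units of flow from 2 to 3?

Minimum cost for 13 units: 136

shortest-cost path #1: 2→4→11→3 push 10 @ unit cost 10 (adds 100)
shortest-cost path #2: 2→4→3 push 3 @ unit cost 12 (adds 36)
total cost = 136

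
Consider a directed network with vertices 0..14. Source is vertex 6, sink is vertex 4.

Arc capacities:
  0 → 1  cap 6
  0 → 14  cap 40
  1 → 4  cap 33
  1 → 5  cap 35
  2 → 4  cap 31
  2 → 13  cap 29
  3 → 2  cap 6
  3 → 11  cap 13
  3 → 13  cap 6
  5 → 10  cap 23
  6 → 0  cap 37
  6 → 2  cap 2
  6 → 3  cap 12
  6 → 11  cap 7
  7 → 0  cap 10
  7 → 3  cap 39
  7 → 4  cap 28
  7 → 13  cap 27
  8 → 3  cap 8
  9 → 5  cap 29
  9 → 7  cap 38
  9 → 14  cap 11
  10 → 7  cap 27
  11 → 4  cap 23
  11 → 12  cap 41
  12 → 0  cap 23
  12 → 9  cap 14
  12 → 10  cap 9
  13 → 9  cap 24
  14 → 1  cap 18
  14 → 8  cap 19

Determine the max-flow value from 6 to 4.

Maximum flow value: 53

augment #1: 6→2→4 bottleneck 2, total now 2
augment #2: 6→11→4 bottleneck 7, total now 9
augment #3: 6→0→1→4 bottleneck 6, total now 15
augment #4: 6→3→2→4 bottleneck 6, total now 21
augment #5: 6→3→11→4 bottleneck 6, total now 27
augment #6: 6→0→14→1→4 bottleneck 18, total now 45
augment #7: 6→0→14→8→3→11→4 bottleneck 7, total now 52
augment #8: 6→0→14→8→3→13→9→7→4 bottleneck 1, total now 53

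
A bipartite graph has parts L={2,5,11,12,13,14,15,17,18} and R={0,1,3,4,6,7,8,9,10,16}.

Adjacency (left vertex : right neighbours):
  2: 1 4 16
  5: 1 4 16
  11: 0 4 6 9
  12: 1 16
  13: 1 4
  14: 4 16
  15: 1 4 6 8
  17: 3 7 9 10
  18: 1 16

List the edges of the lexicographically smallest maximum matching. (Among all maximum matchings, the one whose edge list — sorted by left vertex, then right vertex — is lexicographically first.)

|M| = 6 (so the lex-smallest maximum matching has 6 edges)
process left vertices in ascending order; for each, take the smallest-labelled available neighbour that still permits 6 edges overall, or leave it unmatched if none does
lex-smallest matching: {2-1, 5-4, 11-0, 12-16, 15-6, 17-3}

Lex-smallest maximum matching: {(2,1), (5,4), (11,0), (12,16), (15,6), (17,3)}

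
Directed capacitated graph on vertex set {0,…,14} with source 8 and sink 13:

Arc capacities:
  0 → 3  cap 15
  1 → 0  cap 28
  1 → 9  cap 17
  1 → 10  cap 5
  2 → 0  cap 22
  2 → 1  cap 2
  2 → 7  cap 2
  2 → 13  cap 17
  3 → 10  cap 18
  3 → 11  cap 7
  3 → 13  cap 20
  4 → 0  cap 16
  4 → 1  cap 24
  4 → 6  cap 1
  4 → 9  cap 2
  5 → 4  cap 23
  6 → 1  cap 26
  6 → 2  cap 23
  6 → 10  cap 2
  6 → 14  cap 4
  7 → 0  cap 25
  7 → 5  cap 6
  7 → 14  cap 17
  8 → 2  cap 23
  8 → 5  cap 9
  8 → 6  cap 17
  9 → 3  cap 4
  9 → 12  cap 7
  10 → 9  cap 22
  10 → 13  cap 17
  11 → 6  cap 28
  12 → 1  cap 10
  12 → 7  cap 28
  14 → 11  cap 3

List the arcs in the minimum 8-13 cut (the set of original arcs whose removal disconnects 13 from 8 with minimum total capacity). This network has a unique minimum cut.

Min-cut arcs: {(0,3), (1,10), (2,13), (6,10), (9,3)} (total capacity 43)

augment #1: 8→2→13 push 17
augment #2: 8→6→10→13 push 2
augment #3: 8→2→0→3→13 push 6
augment #4: 8→6→1→10→13 push 5
augment #5: 8→5→4→0→3→13 push 9
augment #6: 8→6→1→9→3→13 push 4
max flow = 43; residual-reachable set from 8 gives S-side
cut edges (S→T): {(0,3), (1,10), (2,13), (6,10), (9,3)} total cap 43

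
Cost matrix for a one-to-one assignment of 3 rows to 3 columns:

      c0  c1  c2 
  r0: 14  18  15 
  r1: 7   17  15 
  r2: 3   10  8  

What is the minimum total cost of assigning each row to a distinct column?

optimal assignment: row0→col2 (cost 15), row1→col0 (cost 7), row2→col1 (cost 10)
total = 15 + 7 + 10 = 32

Minimum assignment cost: 32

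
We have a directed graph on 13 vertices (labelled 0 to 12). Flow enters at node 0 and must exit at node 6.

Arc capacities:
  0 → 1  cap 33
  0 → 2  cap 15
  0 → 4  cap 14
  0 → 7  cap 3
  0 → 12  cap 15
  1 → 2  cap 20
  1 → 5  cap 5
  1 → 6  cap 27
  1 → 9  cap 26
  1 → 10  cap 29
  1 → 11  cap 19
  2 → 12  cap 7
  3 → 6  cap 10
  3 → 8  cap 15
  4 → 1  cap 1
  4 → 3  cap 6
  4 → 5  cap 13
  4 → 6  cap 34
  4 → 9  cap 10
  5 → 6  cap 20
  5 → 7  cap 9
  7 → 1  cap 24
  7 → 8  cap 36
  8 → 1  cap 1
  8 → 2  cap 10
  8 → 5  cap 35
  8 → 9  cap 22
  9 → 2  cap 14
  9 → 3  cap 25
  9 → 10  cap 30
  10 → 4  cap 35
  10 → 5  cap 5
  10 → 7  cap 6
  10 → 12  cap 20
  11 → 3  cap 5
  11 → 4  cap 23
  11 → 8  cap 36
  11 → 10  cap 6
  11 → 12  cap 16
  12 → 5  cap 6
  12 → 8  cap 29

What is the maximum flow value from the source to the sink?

augment #1: 0→1→6 bottleneck 27, total now 27
augment #2: 0→4→6 bottleneck 14, total now 41
augment #3: 0→1→5→6 bottleneck 5, total now 46
augment #4: 0→12→5→6 bottleneck 6, total now 52
augment #5: 0→1→9→3→6 bottleneck 1, total now 53
augment #6: 0→7→8→5→6 bottleneck 3, total now 56
augment #7: 0→12→8→5→6 bottleneck 6, total now 62
augment #8: 0→12→8→9→3→6 bottleneck 3, total now 65
augment #9: 0→2→12→8→9→3→6 bottleneck 6, total now 71
augment #10: 0→2→12→8→1→10→4→6 bottleneck 1, total now 72

Maximum flow value: 72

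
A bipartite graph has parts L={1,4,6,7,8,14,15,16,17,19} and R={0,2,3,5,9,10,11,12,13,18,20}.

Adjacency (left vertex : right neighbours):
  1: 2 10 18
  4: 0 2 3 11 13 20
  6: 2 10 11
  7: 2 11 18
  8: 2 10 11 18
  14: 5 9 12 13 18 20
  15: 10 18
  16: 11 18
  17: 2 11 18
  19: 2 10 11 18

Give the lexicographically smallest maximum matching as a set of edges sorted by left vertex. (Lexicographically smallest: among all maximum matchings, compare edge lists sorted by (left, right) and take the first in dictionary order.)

|M| = 6 (so the lex-smallest maximum matching has 6 edges)
process left vertices in ascending order; for each, take the smallest-labelled available neighbour that still permits 6 edges overall, or leave it unmatched if none does
lex-smallest matching: {1-2, 4-0, 6-10, 7-11, 8-18, 14-5}

Lex-smallest maximum matching: {(1,2), (4,0), (6,10), (7,11), (8,18), (14,5)}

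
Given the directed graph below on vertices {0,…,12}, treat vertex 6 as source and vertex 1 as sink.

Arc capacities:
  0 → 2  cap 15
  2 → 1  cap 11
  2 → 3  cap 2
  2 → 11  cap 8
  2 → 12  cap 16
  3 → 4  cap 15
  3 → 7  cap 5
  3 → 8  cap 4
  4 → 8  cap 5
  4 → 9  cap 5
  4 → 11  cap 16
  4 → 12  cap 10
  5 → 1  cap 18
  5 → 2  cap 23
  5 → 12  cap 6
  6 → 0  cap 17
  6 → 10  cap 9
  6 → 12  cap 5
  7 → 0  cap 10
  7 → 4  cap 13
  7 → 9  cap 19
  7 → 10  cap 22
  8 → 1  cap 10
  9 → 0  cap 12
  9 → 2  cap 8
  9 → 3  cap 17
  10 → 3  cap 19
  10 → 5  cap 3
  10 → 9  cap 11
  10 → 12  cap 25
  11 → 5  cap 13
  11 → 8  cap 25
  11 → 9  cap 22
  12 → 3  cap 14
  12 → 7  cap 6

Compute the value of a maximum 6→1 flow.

Maximum flow value: 29

augment #1: 6→0→2→1 bottleneck 11, total now 11
augment #2: 6→10→5→1 bottleneck 3, total now 14
augment #3: 6→10→3→8→1 bottleneck 4, total now 18
augment #4: 6→0→2→11→5→1 bottleneck 4, total now 22
augment #5: 6→10→3→4→8→1 bottleneck 2, total now 24
augment #6: 6→12→3→4→8→1 bottleneck 3, total now 27
augment #7: 6→12→3→4→11→5→1 bottleneck 2, total now 29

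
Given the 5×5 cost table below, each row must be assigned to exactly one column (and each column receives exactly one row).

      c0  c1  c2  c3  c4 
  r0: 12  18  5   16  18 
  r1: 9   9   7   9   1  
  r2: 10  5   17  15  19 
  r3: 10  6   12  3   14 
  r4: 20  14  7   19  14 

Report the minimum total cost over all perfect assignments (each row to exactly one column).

optimal assignment: row0→col0 (cost 12), row1→col4 (cost 1), row2→col1 (cost 5), row3→col3 (cost 3), row4→col2 (cost 7)
total = 12 + 1 + 5 + 3 + 7 = 28

Minimum assignment cost: 28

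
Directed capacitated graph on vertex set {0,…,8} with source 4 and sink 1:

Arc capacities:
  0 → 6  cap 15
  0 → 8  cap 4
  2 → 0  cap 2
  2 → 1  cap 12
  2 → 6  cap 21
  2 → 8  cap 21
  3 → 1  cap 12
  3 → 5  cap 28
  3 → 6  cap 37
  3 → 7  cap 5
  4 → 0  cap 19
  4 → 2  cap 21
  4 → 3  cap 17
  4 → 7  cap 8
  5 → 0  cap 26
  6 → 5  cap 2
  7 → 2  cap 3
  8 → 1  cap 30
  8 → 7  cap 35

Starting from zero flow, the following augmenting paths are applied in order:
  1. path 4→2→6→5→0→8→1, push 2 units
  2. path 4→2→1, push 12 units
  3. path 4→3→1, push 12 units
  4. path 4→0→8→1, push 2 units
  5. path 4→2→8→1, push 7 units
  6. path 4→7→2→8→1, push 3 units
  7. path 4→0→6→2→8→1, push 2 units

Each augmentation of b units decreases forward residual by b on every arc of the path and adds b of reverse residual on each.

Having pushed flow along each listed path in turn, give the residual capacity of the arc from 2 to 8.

Residual capacity of (2,8): 9

after path 1 (4→2→6→5→0→8→1, push 2): res(2,8)=21
after path 2 (4→2→1, push 12): res(2,8)=21
after path 3 (4→3→1, push 12): res(2,8)=21
after path 4 (4→0→8→1, push 2): res(2,8)=21
after path 5 (4→2→8→1, push 7): res(2,8)=14
after path 6 (4→7→2→8→1, push 3): res(2,8)=11
after path 7 (4→0→6→2→8→1, push 2): res(2,8)=9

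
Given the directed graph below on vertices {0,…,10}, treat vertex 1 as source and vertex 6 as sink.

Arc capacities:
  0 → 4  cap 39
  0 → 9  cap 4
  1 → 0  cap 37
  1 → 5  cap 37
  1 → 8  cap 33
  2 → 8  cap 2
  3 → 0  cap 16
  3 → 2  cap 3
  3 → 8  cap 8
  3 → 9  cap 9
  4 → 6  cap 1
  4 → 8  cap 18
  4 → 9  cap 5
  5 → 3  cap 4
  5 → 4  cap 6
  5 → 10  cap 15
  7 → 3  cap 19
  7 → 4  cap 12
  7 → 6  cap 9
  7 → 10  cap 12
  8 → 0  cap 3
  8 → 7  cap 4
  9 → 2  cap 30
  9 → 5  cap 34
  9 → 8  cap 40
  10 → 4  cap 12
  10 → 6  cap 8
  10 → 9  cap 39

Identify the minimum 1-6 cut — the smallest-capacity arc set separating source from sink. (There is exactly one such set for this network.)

Min-cut arcs: {(4,6), (8,7), (10,6)} (total capacity 13)

augment #1: 1→0→4→6 push 1
augment #2: 1→5→10→6 push 8
augment #3: 1→8→7→6 push 4
max flow = 13; residual-reachable set from 1 gives S-side
cut edges (S→T): {(4,6), (8,7), (10,6)} total cap 13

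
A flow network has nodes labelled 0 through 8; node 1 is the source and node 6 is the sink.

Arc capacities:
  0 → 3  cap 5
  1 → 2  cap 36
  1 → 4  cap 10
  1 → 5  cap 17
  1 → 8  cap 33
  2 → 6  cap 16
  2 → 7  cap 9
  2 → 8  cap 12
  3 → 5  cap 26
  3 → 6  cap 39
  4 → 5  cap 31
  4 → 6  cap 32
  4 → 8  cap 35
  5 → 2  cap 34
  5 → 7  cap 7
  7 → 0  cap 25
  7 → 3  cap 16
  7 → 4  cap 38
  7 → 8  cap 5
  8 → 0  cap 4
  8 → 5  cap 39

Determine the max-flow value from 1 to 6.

Maximum flow value: 46

augment #1: 1→2→6 bottleneck 16, total now 16
augment #2: 1→4→6 bottleneck 10, total now 26
augment #3: 1→2→7→3→6 bottleneck 9, total now 35
augment #4: 1→5→7→3→6 bottleneck 7, total now 42
augment #5: 1→8→0→3→6 bottleneck 4, total now 46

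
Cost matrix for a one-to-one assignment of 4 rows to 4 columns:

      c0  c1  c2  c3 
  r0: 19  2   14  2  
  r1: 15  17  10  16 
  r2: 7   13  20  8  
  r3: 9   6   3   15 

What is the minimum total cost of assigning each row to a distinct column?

optimal assignment: row0→col3 (cost 2), row1→col2 (cost 10), row2→col0 (cost 7), row3→col1 (cost 6)
total = 2 + 10 + 7 + 6 = 25

Minimum assignment cost: 25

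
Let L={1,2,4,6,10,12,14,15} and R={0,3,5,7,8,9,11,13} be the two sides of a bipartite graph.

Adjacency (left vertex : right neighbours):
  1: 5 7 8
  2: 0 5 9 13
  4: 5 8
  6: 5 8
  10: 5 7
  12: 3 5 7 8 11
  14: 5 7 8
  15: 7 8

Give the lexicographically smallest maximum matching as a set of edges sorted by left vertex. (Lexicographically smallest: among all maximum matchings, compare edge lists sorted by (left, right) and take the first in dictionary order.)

|M| = 5 (so the lex-smallest maximum matching has 5 edges)
process left vertices in ascending order; for each, take the smallest-labelled available neighbour that still permits 5 edges overall, or leave it unmatched if none does
lex-smallest matching: {1-5, 2-0, 4-8, 10-7, 12-3}

Lex-smallest maximum matching: {(1,5), (2,0), (4,8), (10,7), (12,3)}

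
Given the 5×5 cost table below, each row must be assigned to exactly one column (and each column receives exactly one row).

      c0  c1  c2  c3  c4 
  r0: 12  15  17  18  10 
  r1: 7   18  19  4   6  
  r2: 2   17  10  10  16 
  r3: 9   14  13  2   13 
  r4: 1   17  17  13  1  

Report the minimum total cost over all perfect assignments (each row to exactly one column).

Minimum assignment cost: 34

optimal assignment: row0→col1 (cost 15), row1→col4 (cost 6), row2→col2 (cost 10), row3→col3 (cost 2), row4→col0 (cost 1)
total = 15 + 6 + 10 + 2 + 1 = 34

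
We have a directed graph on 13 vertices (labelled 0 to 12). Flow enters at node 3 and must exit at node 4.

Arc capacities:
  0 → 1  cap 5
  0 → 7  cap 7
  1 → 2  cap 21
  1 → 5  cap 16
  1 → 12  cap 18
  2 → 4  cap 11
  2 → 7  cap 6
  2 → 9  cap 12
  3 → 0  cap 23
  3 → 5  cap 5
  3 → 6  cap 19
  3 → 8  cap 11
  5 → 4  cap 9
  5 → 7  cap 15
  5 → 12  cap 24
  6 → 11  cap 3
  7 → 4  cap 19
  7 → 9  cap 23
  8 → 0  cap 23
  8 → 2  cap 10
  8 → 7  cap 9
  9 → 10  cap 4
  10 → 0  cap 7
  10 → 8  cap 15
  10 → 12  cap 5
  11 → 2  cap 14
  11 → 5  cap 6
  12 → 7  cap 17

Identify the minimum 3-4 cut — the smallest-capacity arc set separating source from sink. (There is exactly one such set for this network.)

augment #1: 3→5→4 push 5
augment #2: 3→0→7→4 push 7
augment #3: 3→8→2→4 push 10
augment #4: 3→8→7→4 push 1
augment #5: 3→0→1→2→4 push 1
augment #6: 3→0→1→5→4 push 4
augment #7: 3→6→11→2→7→4 push 3
max flow = 31; residual-reachable set from 3 gives S-side
cut edges (S→T): {(0,1), (0,7), (3,5), (3,8), (6,11)} total cap 31

Min-cut arcs: {(0,1), (0,7), (3,5), (3,8), (6,11)} (total capacity 31)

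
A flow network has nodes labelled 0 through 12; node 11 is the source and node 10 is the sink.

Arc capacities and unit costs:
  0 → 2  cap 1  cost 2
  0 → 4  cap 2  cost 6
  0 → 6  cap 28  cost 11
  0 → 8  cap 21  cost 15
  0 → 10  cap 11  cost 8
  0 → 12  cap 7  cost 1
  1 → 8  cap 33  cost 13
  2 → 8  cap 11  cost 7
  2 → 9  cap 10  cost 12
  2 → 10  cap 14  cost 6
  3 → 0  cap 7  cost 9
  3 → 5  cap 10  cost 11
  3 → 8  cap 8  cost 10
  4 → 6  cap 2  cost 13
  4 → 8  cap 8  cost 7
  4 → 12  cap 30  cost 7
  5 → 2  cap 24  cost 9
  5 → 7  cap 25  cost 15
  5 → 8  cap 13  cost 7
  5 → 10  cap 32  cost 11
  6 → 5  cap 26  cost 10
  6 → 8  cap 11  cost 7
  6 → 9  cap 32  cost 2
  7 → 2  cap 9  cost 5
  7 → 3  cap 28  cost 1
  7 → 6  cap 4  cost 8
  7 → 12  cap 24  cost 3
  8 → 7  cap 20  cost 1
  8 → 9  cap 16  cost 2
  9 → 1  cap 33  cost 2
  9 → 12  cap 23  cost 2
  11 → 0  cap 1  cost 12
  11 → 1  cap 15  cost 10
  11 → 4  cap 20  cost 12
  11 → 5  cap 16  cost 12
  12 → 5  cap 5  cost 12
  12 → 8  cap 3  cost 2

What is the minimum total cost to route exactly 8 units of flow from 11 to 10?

Minimum cost for 8 units: 181

shortest-cost path #1: 11→0→10 push 1 @ unit cost 20 (adds 20)
shortest-cost path #2: 11→5→10 push 7 @ unit cost 23 (adds 161)
total cost = 181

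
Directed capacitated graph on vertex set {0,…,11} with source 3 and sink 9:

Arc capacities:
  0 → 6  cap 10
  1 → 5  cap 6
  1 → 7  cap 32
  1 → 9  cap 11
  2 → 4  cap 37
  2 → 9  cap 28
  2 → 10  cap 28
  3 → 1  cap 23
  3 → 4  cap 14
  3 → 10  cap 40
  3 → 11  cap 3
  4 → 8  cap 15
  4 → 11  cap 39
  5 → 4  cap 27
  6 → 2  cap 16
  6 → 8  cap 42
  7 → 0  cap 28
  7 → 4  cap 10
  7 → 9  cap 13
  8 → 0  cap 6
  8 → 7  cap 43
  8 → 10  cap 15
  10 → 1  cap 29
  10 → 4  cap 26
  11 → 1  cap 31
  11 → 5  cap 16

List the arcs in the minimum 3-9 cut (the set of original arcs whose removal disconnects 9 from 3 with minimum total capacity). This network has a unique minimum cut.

Min-cut arcs: {(0,6), (1,9), (7,9)} (total capacity 34)

augment #1: 3→1→9 push 11
augment #2: 3→1→7→9 push 12
augment #3: 3→4→8→7→9 push 1
augment #4: 3→4→8→0→6→2→9 push 6
augment #5: 3→4→8→7→0→6→2→9 push 4
max flow = 34; residual-reachable set from 3 gives S-side
cut edges (S→T): {(0,6), (1,9), (7,9)} total cap 34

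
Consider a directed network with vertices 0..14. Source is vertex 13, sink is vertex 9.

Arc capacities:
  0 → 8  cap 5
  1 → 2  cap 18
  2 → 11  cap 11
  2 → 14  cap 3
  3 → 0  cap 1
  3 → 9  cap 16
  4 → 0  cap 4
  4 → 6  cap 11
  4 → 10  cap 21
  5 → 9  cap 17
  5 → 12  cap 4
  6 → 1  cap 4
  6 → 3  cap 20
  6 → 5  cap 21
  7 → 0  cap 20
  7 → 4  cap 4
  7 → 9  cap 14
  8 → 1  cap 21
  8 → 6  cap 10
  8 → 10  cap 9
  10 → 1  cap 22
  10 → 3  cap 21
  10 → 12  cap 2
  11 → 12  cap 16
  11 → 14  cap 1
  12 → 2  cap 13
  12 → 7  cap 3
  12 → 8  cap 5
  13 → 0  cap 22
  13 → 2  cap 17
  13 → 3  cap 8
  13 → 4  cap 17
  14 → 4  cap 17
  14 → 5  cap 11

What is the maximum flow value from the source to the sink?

augment #1: 13→3→9 bottleneck 8, total now 8
augment #2: 13→2→14→5→9 bottleneck 3, total now 11
augment #3: 13→4→6→3→9 bottleneck 8, total now 19
augment #4: 13→4→6→5→9 bottleneck 3, total now 22
augment #5: 13→0→8→6→5→9 bottleneck 5, total now 27
augment #6: 13→2→11→12→7→9 bottleneck 3, total now 30
augment #7: 13→2→11→14→5→9 bottleneck 1, total now 31
augment #8: 13→4→10→3→6→5→9 bottleneck 5, total now 36

Maximum flow value: 36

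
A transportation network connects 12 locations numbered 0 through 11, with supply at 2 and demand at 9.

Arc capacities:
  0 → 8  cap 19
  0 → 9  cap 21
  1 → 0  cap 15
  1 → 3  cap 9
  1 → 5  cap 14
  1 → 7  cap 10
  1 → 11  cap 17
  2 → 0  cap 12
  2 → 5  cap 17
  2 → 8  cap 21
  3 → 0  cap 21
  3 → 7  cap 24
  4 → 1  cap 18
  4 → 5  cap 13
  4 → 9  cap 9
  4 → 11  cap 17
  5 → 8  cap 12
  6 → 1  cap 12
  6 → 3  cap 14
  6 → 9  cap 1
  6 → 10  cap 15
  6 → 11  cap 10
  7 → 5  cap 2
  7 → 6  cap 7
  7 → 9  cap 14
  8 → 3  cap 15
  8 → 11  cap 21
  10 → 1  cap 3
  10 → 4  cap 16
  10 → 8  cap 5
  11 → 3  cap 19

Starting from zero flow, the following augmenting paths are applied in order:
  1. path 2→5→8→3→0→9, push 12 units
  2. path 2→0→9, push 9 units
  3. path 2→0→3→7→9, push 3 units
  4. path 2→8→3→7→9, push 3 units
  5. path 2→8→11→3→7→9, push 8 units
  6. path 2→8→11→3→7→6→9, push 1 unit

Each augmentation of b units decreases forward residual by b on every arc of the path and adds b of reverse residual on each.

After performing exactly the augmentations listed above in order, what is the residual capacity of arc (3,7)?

Residual capacity of (3,7): 9

after path 1 (2→5→8→3→0→9, push 12): res(3,7)=24
after path 2 (2→0→9, push 9): res(3,7)=24
after path 3 (2→0→3→7→9, push 3): res(3,7)=21
after path 4 (2→8→3→7→9, push 3): res(3,7)=18
after path 5 (2→8→11→3→7→9, push 8): res(3,7)=10
after path 6 (2→8→11→3→7→6→9, push 1): res(3,7)=9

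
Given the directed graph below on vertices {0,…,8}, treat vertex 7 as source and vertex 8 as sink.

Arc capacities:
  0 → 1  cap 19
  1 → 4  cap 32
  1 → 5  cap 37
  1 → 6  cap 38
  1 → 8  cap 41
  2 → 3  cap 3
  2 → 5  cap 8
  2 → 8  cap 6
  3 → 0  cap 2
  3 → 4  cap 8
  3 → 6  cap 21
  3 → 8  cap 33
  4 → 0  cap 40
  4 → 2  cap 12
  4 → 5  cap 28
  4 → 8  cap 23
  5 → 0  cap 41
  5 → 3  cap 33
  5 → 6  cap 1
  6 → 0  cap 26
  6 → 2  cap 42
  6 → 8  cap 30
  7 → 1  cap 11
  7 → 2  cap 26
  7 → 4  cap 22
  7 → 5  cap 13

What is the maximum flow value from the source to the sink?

augment #1: 7→1→8 bottleneck 11, total now 11
augment #2: 7→2→8 bottleneck 6, total now 17
augment #3: 7→4→8 bottleneck 22, total now 39
augment #4: 7→2→3→8 bottleneck 3, total now 42
augment #5: 7→5→3→8 bottleneck 13, total now 55
augment #6: 7→2→5→3→8 bottleneck 8, total now 63

Maximum flow value: 63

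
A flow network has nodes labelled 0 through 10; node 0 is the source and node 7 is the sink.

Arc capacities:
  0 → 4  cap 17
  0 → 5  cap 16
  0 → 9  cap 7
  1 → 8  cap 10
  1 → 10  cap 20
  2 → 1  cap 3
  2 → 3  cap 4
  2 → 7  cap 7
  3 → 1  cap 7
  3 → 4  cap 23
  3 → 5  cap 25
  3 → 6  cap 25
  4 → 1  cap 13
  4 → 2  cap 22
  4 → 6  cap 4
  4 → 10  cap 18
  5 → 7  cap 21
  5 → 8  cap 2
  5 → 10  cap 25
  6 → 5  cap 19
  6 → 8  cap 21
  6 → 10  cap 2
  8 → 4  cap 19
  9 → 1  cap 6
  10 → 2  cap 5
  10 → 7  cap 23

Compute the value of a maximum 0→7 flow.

Maximum flow value: 39

augment #1: 0→5→7 bottleneck 16, total now 16
augment #2: 0→4→2→7 bottleneck 7, total now 23
augment #3: 0→4→10→7 bottleneck 10, total now 33
augment #4: 0→9→1→10→7 bottleneck 6, total now 39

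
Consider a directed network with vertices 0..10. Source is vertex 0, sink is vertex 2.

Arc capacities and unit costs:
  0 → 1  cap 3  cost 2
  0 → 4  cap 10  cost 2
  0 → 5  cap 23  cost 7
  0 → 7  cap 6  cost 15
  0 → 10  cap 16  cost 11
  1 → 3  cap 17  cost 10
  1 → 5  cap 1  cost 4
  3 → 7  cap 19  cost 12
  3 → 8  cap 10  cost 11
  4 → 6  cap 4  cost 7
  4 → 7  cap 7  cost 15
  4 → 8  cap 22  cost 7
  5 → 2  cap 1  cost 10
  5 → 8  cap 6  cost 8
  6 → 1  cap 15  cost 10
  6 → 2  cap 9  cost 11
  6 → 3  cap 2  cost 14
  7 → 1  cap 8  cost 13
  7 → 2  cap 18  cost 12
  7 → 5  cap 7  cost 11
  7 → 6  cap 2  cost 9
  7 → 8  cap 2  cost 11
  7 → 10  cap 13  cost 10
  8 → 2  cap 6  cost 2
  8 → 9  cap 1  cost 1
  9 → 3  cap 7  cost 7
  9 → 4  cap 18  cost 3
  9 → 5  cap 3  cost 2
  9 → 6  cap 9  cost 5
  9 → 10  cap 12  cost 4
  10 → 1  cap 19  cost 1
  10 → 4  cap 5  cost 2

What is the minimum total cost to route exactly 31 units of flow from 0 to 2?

shortest-cost path #1: 0→4→8→2 push 6 @ unit cost 11 (adds 66)
shortest-cost path #2: 0→1→5→2 push 1 @ unit cost 16 (adds 16)
shortest-cost path #3: 0→4→6→2 push 4 @ unit cost 20 (adds 80)
shortest-cost path #4: 0→7→2 push 6 @ unit cost 27 (adds 162)
shortest-cost path #5: 0→5→8→9→6→2 push 1 @ unit cost 32 (adds 32)
shortest-cost path #6: 0→5→8→4→7→2 push 5 @ unit cost 35 (adds 175)
shortest-cost path #7: 0→1→3→7→2 push 2 @ unit cost 36 (adds 72)
shortest-cost path #8: 0→5→1→3→7→2 push 1 @ unit cost 37 (adds 37)
shortest-cost path #9: 0→10→4→7→2 push 2 @ unit cost 40 (adds 80)
shortest-cost path #10: 0→10→1→3→7→2 push 2 @ unit cost 46 (adds 92)
shortest-cost path #11: 0→10→1→3→7→6→2 push 1 @ unit cost 54 (adds 54)
total cost = 866

Minimum cost for 31 units: 866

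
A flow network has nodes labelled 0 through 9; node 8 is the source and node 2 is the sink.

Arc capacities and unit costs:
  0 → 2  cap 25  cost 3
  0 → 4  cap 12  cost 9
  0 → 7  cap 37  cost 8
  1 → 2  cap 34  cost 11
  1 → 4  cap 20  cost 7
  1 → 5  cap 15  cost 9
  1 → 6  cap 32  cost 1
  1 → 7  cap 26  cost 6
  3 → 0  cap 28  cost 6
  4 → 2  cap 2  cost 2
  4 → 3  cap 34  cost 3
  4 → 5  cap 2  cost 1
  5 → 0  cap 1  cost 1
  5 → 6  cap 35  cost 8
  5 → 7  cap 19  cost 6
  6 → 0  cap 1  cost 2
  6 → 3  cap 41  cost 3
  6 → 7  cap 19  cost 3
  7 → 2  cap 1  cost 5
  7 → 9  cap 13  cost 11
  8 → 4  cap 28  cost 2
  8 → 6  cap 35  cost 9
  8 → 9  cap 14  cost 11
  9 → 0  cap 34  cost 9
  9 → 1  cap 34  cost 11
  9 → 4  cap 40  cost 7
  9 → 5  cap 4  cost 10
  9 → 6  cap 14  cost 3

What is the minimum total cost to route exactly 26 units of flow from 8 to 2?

Minimum cost for 26 units: 337

shortest-cost path #1: 8→4→2 push 2 @ unit cost 4 (adds 8)
shortest-cost path #2: 8→4→5→0→2 push 1 @ unit cost 7 (adds 7)
shortest-cost path #3: 8→4→5→7→2 push 1 @ unit cost 14 (adds 14)
shortest-cost path #4: 8→6→0→2 push 1 @ unit cost 14 (adds 14)
shortest-cost path #5: 8→4→3→0→2 push 21 @ unit cost 14 (adds 294)
total cost = 337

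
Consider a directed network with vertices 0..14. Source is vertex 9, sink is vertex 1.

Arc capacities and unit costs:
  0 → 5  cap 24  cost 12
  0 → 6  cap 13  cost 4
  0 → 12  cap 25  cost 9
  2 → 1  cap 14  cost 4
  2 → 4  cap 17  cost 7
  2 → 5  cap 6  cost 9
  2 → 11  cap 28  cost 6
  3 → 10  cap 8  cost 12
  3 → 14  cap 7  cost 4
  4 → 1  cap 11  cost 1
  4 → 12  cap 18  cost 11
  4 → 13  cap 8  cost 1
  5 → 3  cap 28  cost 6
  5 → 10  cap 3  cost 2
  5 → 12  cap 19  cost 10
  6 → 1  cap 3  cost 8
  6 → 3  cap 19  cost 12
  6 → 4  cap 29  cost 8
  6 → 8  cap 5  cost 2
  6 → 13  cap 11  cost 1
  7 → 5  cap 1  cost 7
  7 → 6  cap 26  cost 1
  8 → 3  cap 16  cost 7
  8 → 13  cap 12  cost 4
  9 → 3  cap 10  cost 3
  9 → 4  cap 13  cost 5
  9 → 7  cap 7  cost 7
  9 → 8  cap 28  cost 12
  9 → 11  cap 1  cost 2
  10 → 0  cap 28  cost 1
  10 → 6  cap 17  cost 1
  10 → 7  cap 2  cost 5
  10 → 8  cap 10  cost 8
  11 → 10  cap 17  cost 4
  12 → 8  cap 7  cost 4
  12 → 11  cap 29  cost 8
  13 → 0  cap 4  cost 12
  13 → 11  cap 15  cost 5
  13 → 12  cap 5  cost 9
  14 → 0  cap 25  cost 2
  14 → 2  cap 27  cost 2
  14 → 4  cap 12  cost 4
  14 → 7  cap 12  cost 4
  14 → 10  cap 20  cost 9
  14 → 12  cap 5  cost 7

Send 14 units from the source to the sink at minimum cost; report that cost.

Minimum cost for 14 units: 105

shortest-cost path #1: 9→4→1 push 11 @ unit cost 6 (adds 66)
shortest-cost path #2: 9→3→14→2→1 push 3 @ unit cost 13 (adds 39)
total cost = 105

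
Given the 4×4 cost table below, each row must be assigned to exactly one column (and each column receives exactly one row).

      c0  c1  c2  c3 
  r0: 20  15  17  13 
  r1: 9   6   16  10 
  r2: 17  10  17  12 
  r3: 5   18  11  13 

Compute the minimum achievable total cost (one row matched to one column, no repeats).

optimal assignment: row0→col2 (cost 17), row1→col1 (cost 6), row2→col3 (cost 12), row3→col0 (cost 5)
total = 17 + 6 + 12 + 5 = 40

Minimum assignment cost: 40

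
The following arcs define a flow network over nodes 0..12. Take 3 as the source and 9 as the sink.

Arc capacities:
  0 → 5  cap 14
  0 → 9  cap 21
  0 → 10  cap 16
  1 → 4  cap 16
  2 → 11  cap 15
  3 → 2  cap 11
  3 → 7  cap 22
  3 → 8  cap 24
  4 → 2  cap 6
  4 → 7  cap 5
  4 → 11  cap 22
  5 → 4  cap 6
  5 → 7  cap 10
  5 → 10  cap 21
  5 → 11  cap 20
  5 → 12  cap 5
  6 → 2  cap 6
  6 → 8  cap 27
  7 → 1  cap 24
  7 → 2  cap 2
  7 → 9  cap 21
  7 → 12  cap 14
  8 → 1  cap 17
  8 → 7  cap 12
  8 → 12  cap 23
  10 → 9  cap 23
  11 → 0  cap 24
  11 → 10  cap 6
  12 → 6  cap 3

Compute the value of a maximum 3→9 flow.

Maximum flow value: 51

augment #1: 3→7→9 bottleneck 21, total now 21
augment #2: 3→2→11→0→9 bottleneck 11, total now 32
augment #3: 3→7→2→11→0→9 bottleneck 1, total now 33
augment #4: 3→8→1→4→11→0→9 bottleneck 9, total now 42
augment #5: 3→8→1→4→11→10→9 bottleneck 6, total now 48
augment #6: 3→8→1→4→11→0→10→9 bottleneck 1, total now 49
augment #7: 3→8→7→2→11→0→10→9 bottleneck 1, total now 50
augment #8: 3→8→12→6→2→11→0→10→9 bottleneck 1, total now 51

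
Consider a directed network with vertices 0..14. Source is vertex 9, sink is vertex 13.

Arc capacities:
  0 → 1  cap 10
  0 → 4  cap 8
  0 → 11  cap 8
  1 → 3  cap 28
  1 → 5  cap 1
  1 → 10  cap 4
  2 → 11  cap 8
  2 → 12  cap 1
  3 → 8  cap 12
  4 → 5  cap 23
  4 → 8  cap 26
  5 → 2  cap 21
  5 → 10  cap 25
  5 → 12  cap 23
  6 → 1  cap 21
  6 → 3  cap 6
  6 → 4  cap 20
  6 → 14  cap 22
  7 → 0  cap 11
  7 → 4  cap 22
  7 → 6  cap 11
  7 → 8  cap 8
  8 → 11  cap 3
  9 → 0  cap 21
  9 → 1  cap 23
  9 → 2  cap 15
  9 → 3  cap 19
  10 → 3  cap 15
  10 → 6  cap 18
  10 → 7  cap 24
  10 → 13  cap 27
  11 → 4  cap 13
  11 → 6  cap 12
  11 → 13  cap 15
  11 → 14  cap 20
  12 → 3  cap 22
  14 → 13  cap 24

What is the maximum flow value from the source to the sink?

Maximum flow value: 32

augment #1: 9→0→11→13 bottleneck 8, total now 8
augment #2: 9→1→10→13 bottleneck 4, total now 12
augment #3: 9→2→11→13 bottleneck 7, total now 19
augment #4: 9→1→5→10→13 bottleneck 1, total now 20
augment #5: 9→2→11→14→13 bottleneck 1, total now 21
augment #6: 9→0→4→5→10→13 bottleneck 8, total now 29
augment #7: 9→3→8→11→14→13 bottleneck 3, total now 32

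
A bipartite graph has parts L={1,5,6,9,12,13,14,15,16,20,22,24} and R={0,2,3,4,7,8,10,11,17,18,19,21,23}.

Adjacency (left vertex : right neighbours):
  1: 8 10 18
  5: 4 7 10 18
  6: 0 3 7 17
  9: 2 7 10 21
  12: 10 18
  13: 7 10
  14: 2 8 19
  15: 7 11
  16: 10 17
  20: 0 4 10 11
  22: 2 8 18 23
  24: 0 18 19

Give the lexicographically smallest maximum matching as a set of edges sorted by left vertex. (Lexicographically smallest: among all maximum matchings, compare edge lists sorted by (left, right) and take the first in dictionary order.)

|M| = 12 (so the lex-smallest maximum matching has 12 edges)
process left vertices in ascending order; for each, take the smallest-labelled available neighbour that still permits 12 edges overall, or leave it unmatched if none does
lex-smallest matching: {1-8, 5-4, 6-0, 9-21, 12-18, 13-7, 14-2, 15-11, 16-17, 20-10, 22-23, 24-19}

Lex-smallest maximum matching: {(1,8), (5,4), (6,0), (9,21), (12,18), (13,7), (14,2), (15,11), (16,17), (20,10), (22,23), (24,19)}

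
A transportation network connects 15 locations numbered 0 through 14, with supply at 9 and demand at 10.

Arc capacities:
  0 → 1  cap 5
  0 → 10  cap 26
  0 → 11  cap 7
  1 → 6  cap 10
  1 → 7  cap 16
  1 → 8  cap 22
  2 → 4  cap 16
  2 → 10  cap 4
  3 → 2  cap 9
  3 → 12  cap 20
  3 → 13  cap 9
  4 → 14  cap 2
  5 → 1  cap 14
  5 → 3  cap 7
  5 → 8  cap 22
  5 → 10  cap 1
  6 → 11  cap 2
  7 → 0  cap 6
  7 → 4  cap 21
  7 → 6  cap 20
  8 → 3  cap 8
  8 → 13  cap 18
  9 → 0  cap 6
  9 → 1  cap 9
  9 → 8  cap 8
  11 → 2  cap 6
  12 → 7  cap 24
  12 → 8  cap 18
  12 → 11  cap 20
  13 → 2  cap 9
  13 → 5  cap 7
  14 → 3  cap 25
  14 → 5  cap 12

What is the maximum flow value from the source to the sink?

augment #1: 9→0→10 bottleneck 6, total now 6
augment #2: 9→1→7→0→10 bottleneck 6, total now 12
augment #3: 9→8→3→2→10 bottleneck 4, total now 16
augment #4: 9→8→13→5→10 bottleneck 1, total now 17

Maximum flow value: 17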